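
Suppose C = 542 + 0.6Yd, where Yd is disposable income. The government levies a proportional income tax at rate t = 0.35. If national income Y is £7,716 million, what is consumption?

C = 3551.24

Yd = (1 − 0.35)(7716) = 0.65(7716) = 5015.4
C = 542 + 0.6(5015.4) = 542 + 3009.24 = 3551.24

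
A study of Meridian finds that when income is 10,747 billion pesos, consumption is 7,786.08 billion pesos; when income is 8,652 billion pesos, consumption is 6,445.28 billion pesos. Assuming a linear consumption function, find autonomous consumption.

MPC = ΔC/ΔY = (7786.08 − 6445.28)/(10747 − 8652) = 1340.8/2095 = 0.64
a = C − MPC·Y = 6445.28 − 0.64(8652) = 6445.28 − 5537.28 = 908

a = 908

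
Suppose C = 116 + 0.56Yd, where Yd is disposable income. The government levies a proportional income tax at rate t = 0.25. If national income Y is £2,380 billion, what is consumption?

Yd = (1 − 0.25)(2380) = 0.75(2380) = 1785
C = 116 + 0.56(1785) = 116 + 999.6 = 1115.6

C = 1115.6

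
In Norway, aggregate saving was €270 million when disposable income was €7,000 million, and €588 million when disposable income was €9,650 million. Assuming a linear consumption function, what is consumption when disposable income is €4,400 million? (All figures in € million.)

C = 4442

MPS = ΔS/ΔY = (588 − 270)/(9650 − 7000) = 318/2650 = 0.12
MPC = 1 − MPS = 0.88
Autonomous saving = 270 − 0.12(7000) = -570, so a = 570
C = 570 + 0.88(4400) = 570 + 3872 = 4442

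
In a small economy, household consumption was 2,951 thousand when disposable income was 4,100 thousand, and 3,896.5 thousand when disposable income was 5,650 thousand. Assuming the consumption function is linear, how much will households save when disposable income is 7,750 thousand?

S = 2572.5

MPC = (3896.5 − 2951)/(5650 − 4100) = 945.5/1550 = 0.61
a = 2951 − 0.61(4100) = 2951 − 2501 = 450
C = 450 + 0.61(7750) = 5177.5
S = 7750 − 5177.5 = 2572.5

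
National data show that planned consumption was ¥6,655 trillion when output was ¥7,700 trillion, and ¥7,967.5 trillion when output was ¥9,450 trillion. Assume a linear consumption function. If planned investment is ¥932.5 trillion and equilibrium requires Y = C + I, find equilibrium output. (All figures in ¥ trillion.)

MPC = (7967.5 − 6655)/(9450 − 7700) = 1312.5/1750 = 0.75
a = 6655 − 0.75(7700) = 880
Equilibrium: Y = 880 + 0.75Y + 932.5
0.25Y = 1812.5, so Y = 1812.5/0.25 = 7250

Y = 7250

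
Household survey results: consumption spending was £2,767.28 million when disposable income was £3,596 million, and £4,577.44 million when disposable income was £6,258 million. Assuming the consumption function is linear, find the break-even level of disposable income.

MPC = (4577.44 − 2767.28)/(6258 − 3596) = 1810.16/2662 = 0.68
a = 2767.28 − 0.68(3596) = 2767.28 − 2445.28 = 322
Break-even: Y = a/(1−MPC) = 322/0.32 = 1006.25

Y = 1006.25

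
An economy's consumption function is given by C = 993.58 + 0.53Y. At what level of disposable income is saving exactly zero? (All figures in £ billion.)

At break-even, C = Y: 993.58 + 0.53Y = Y
0.47Y = 993.58, so Y = 993.58/0.47 = 2114

Y = 2114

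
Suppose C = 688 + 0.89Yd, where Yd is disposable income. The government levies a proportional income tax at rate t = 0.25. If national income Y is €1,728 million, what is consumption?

Yd = (1 − 0.25)(1728) = 0.75(1728) = 1296
C = 688 + 0.89(1296) = 688 + 1153.44 = 1841.44

C = 1841.44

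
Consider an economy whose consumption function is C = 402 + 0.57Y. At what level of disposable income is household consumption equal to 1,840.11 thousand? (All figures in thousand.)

402 + 0.57Y = 1840.11
0.57Y = 1438.11, so Y = 1438.11/0.57 = 2523

Y = 2523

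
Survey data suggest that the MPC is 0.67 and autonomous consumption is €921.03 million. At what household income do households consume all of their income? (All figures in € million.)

At break-even, C = Y: 921.03 + 0.67Y = Y
0.33Y = 921.03, so Y = 921.03/0.33 = 2791

Y = 2791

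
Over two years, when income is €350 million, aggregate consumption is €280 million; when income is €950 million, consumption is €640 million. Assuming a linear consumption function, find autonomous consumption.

a = 70

MPC = ΔC/ΔY = (640 − 280)/(950 − 350) = 360/600 = 0.6
a = C − MPC·Y = 280 − 0.6(350) = 280 − 210 = 70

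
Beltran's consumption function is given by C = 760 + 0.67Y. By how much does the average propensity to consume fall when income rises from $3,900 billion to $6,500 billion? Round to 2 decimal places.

ΔAPC = 0.08

At Y = 3900: C = 760 + 0.67(3900) = 3373, APC = 3373/3900 = 0.865
At Y = 6500: C = 5115, APC = 5115/6500 = 0.787
Fall in APC = 0.865 − 0.787 = 0.078 ≈ 0.08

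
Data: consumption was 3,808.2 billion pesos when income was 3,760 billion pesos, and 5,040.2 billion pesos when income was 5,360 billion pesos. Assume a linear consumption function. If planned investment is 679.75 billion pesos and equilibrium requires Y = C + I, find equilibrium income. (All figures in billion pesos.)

MPC = (5040.2 − 3808.2)/(5360 − 3760) = 1232/1600 = 0.77
a = 3808.2 − 0.77(3760) = 913
Equilibrium: Y = 913 + 0.77Y + 679.75
0.23Y = 1592.75, so Y = 1592.75/0.23 = 6925

Y = 6925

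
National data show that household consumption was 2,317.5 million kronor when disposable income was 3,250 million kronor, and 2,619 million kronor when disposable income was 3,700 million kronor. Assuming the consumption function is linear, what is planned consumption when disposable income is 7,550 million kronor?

MPC = (2619 − 2317.5)/(3700 − 3250) = 301.5/450 = 0.67
a = 2317.5 − 0.67(3250) = 2317.5 − 2177.5 = 140
C = 140 + 0.67(7550) = 140 + 5058.5 = 5198.5

C = 5198.5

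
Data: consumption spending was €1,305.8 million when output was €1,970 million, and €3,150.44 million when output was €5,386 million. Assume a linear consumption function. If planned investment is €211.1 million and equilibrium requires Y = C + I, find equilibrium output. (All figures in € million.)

MPC = (3150.44 − 1305.8)/(5386 − 1970) = 1844.64/3416 = 0.54
a = 1305.8 − 0.54(1970) = 242
Equilibrium: Y = 242 + 0.54Y + 211.1
0.46Y = 453.1, so Y = 453.1/0.46 = 985

Y = 985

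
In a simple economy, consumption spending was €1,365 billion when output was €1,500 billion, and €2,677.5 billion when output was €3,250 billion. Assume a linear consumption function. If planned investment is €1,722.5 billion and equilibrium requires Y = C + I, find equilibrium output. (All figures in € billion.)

MPC = (2677.5 − 1365)/(3250 − 1500) = 1312.5/1750 = 0.75
a = 1365 − 0.75(1500) = 240
Equilibrium: Y = 240 + 0.75Y + 1722.5
0.25Y = 1962.5, so Y = 1962.5/0.25 = 7850

Y = 7850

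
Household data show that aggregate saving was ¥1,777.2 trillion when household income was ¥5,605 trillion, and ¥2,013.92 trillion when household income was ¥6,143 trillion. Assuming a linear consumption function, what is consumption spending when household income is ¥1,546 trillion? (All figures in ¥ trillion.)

MPS = ΔS/ΔY = (2013.92 − 1777.2)/(6143 − 5605) = 236.72/538 = 0.44
MPC = 1 − MPS = 0.56
Autonomous saving = 1777.2 − 0.44(5605) = -689, so a = 689
C = 689 + 0.56(1546) = 689 + 865.76 = 1554.76

C = 1554.76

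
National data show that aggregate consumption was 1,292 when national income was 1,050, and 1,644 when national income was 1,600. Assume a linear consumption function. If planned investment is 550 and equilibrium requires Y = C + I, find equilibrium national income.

MPC = (1644 − 1292)/(1600 − 1050) = 352/550 = 0.64
a = 1292 − 0.64(1050) = 620
Equilibrium: Y = 620 + 0.64Y + 550
0.36Y = 1170, so Y = 1170/0.36 = 3250

Y = 3250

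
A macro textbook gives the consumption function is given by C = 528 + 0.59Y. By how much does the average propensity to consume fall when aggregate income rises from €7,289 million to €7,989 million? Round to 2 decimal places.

ΔAPC = 0.01

At Y = 7289: C = 528 + 0.59(7289) = 4828.51, APC = 4828.51/7289 = 0.662
At Y = 7989: C = 5241.51, APC = 5241.51/7989 = 0.656
Fall in APC = 0.662 − 0.656 = 0.006 ≈ 0.01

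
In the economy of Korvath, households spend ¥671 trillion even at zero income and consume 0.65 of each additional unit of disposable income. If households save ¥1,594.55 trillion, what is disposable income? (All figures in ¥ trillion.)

S = Y − C = -671 + 0.35Y
-671 + 0.35Y = 1594.55, so 0.35Y = 2265.55 and Y = 6473

Y = 6473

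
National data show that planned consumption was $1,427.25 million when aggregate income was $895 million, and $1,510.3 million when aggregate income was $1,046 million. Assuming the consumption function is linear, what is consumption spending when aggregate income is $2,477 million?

C = 2297.35

MPC = (1510.3 − 1427.25)/(1046 − 895) = 83.05/151 = 0.55
a = 1427.25 − 0.55(895) = 1427.25 − 492.25 = 935
C = 935 + 0.55(2477) = 935 + 1362.35 = 2297.35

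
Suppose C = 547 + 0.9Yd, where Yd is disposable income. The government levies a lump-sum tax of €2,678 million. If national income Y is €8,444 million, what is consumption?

Yd = Y − T = 8444 − 2678 = 5766
C = 547 + 0.9(5766) = 547 + 5189.4 = 5736.4

C = 5736.4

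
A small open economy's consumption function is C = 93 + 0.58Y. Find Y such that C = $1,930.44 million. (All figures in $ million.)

93 + 0.58Y = 1930.44
0.58Y = 1837.44, so Y = 1837.44/0.58 = 3168

Y = 3168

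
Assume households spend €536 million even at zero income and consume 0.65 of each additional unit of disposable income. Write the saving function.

S = -536 + 0.35Y

S = Y − C = Y − (536 + 0.65Y) = -536 + (1 − 0.65)Y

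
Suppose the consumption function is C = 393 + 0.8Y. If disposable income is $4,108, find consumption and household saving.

C = 393 + 0.8(4108) = 393 + 3286.4 = 3679.4
S = Y − C = 4108 − 3679.4 = 428.6

C = 3679.4; S = 428.6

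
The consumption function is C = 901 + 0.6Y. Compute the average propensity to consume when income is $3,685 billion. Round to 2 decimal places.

C = 901 + 0.6(3685) = 3112
APC = C/Y = 3112/3685 = 0.84

APC = 0.84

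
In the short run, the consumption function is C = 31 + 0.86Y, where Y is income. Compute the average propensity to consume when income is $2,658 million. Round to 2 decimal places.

APC = 0.87

C = 31 + 0.86(2658) = 2316.88
APC = C/Y = 2316.88/2658 = 0.87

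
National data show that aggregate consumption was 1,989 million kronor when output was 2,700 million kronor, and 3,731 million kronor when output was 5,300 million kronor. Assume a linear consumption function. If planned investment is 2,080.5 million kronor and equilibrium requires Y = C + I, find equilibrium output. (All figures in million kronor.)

MPC = (3731 − 1989)/(5300 − 2700) = 1742/2600 = 0.67
a = 1989 − 0.67(2700) = 180
Equilibrium: Y = 180 + 0.67Y + 2080.5
0.33Y = 2260.5, so Y = 2260.5/0.33 = 6850

Y = 6850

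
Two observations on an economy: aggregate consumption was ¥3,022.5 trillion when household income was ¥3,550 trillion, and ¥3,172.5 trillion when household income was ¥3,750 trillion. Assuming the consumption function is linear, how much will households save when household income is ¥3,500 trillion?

MPC = (3172.5 − 3022.5)/(3750 − 3550) = 150/200 = 0.75
a = 3022.5 − 0.75(3550) = 3022.5 − 2662.5 = 360
C = 360 + 0.75(3500) = 2985
S = 3500 − 2985 = 515

S = 515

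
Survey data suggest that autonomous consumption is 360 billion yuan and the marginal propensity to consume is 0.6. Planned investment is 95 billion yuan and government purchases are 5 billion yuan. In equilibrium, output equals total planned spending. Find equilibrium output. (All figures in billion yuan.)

Y = 1150

Y = C + I + G = 360 + 0.6Y + 95 + 5
Y − 0.6Y = 460
0.4Y = 460, so Y = 460/0.4 = 1150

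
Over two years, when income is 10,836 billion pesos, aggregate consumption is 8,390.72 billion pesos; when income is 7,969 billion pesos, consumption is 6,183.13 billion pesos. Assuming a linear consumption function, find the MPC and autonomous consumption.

MPC = 0.77; a = 47

MPC = ΔC/ΔY = (8390.72 − 6183.13)/(10836 − 7969) = 2207.59/2867 = 0.77
a = C − MPC·Y = 6183.13 − 0.77(7969) = 6183.13 − 6136.13 = 47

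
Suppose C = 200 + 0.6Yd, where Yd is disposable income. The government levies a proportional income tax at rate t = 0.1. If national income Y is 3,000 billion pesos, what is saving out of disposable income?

S = 880

Yd = (1 − 0.1)(3000) = 0.9(3000) = 2700
C = 200 + 0.6(2700) = 200 + 1620 = 1820
S = Yd − C = 2700 − 1820 = 880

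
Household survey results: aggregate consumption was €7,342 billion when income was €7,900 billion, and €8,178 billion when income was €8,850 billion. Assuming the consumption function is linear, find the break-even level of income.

Y = 3250

MPC = (8178 − 7342)/(8850 − 7900) = 836/950 = 0.88
a = 7342 − 0.88(7900) = 7342 − 6952 = 390
Break-even: Y = a/(1−MPC) = 390/0.12 = 3250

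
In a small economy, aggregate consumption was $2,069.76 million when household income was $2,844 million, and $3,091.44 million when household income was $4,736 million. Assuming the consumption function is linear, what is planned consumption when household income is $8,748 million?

MPC = (3091.44 − 2069.76)/(4736 − 2844) = 1021.68/1892 = 0.54
a = 2069.76 − 0.54(2844) = 2069.76 − 1535.76 = 534
C = 534 + 0.54(8748) = 534 + 4723.92 = 5257.92

C = 5257.92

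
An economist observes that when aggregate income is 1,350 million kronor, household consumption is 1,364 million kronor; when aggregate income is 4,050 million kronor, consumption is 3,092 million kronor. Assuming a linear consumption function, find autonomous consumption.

MPC = ΔC/ΔY = (3092 − 1364)/(4050 − 1350) = 1728/2700 = 0.64
a = C − MPC·Y = 1364 − 0.64(1350) = 1364 − 864 = 500

a = 500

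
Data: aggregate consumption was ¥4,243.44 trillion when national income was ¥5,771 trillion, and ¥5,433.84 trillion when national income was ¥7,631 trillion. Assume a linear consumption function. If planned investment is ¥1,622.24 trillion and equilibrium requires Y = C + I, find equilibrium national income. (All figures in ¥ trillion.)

Y = 6034

MPC = (5433.84 − 4243.44)/(7631 − 5771) = 1190.4/1860 = 0.64
a = 4243.44 − 0.64(5771) = 550
Equilibrium: Y = 550 + 0.64Y + 1622.24
0.36Y = 2172.24, so Y = 2172.24/0.36 = 6034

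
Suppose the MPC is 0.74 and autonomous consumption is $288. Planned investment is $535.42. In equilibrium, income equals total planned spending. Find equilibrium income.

Y = C + I = 288 + 0.74Y + 535.42
Y − 0.74Y = 823.42
0.26Y = 823.42, so Y = 823.42/0.26 = 3167

Y = 3167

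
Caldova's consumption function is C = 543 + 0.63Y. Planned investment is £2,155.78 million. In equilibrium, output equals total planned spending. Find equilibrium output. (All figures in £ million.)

Y = 7294

Y = C + I = 543 + 0.63Y + 2155.78
Y − 0.63Y = 2698.78
0.37Y = 2698.78, so Y = 2698.78/0.37 = 7294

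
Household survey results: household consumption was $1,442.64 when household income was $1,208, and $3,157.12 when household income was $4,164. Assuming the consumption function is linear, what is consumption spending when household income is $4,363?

C = 3272.54

MPC = (3157.12 − 1442.64)/(4164 − 1208) = 1714.48/2956 = 0.58
a = 1442.64 − 0.58(1208) = 1442.64 − 700.64 = 742
C = 742 + 0.58(4363) = 742 + 2530.54 = 3272.54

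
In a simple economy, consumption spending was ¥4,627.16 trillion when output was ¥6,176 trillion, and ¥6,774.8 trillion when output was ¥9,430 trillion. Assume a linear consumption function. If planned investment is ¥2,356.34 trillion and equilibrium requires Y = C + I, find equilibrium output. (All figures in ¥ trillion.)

MPC = (6774.8 − 4627.16)/(9430 − 6176) = 2147.64/3254 = 0.66
a = 4627.16 − 0.66(6176) = 551
Equilibrium: Y = 551 + 0.66Y + 2356.34
0.34Y = 2907.34, so Y = 2907.34/0.34 = 8551

Y = 8551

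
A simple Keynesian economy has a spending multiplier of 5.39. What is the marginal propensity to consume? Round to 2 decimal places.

MPC = 0.81

k = 1/(1 − MPC), so 1 − MPC = 1/k = 1/5.39 = 0.1855
MPC = 1 − 0.1855 = 0.81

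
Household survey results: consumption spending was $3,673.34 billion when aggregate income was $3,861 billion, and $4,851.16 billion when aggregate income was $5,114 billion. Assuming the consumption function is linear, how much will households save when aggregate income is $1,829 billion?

S = 65.74

MPC = (4851.16 − 3673.34)/(5114 − 3861) = 1177.82/1253 = 0.94
a = 3673.34 − 0.94(3861) = 3673.34 − 3629.34 = 44
C = 44 + 0.94(1829) = 1763.26
S = 1829 − 1763.26 = 65.74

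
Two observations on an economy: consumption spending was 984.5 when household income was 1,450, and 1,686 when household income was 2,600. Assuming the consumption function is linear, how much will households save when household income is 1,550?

MPC = (1686 − 984.5)/(2600 − 1450) = 701.5/1150 = 0.61
a = 984.5 − 0.61(1450) = 984.5 − 884.5 = 100
C = 100 + 0.61(1550) = 1045.5
S = 1550 − 1045.5 = 504.5

S = 504.5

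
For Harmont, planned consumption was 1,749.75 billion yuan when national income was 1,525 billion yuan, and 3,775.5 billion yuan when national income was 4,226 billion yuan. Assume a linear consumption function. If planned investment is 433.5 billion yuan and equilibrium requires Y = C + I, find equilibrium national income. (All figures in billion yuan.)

MPC = (3775.5 − 1749.75)/(4226 − 1525) = 2025.75/2701 = 0.75
a = 1749.75 − 0.75(1525) = 606
Equilibrium: Y = 606 + 0.75Y + 433.5
0.25Y = 1039.5, so Y = 1039.5/0.25 = 4158

Y = 4158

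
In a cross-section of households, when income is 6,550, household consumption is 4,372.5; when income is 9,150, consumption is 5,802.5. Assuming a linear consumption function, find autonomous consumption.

a = 770

MPC = ΔC/ΔY = (5802.5 − 4372.5)/(9150 − 6550) = 1430/2600 = 0.55
a = C − MPC·Y = 4372.5 − 0.55(6550) = 4372.5 − 3602.5 = 770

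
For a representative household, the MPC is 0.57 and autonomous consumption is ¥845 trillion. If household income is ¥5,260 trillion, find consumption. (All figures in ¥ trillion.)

C = 845 + 0.57(5260) = 845 + 2998.2 = 3843.2

C = 3843.2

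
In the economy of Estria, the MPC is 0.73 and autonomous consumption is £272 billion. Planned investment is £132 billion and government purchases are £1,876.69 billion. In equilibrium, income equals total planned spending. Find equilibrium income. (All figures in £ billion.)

Y = 8447

Y = C + I + G = 272 + 0.73Y + 132 + 1876.69
Y − 0.73Y = 2280.69
0.27Y = 2280.69, so Y = 2280.69/0.27 = 8447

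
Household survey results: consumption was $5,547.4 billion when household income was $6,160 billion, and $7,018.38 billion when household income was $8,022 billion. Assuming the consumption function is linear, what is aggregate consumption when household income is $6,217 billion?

MPC = (7018.38 − 5547.4)/(8022 − 6160) = 1470.98/1862 = 0.79
a = 5547.4 − 0.79(6160) = 5547.4 − 4866.4 = 681
C = 681 + 0.79(6217) = 681 + 4911.43 = 5592.43

C = 5592.43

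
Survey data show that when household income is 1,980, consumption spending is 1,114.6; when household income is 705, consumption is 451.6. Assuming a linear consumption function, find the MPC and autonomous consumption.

MPC = 0.52; a = 85

MPC = ΔC/ΔY = (1114.6 − 451.6)/(1980 − 705) = 663/1275 = 0.52
a = C − MPC·Y = 451.6 − 0.52(705) = 451.6 − 366.6 = 85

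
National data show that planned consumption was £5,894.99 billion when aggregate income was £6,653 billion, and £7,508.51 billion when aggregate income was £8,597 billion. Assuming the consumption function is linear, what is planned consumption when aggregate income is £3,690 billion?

MPC = (7508.51 − 5894.99)/(8597 − 6653) = 1613.52/1944 = 0.83
a = 5894.99 − 0.83(6653) = 5894.99 − 5521.99 = 373
C = 373 + 0.83(3690) = 373 + 3062.7 = 3435.7

C = 3435.7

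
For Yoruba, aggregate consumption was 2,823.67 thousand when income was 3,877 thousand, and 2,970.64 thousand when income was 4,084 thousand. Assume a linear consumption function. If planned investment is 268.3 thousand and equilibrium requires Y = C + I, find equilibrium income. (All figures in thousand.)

MPC = (2970.64 − 2823.67)/(4084 − 3877) = 146.97/207 = 0.71
a = 2823.67 − 0.71(3877) = 71
Equilibrium: Y = 71 + 0.71Y + 268.3
0.29Y = 339.3, so Y = 339.3/0.29 = 1170

Y = 1170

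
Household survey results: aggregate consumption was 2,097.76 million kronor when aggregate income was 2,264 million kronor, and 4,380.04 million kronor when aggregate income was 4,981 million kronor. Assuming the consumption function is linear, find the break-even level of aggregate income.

MPC = (4380.04 − 2097.76)/(4981 − 2264) = 2282.28/2717 = 0.84
a = 2097.76 − 0.84(2264) = 2097.76 − 1901.76 = 196
Break-even: Y = a/(1−MPC) = 196/0.16 = 1225

Y = 1225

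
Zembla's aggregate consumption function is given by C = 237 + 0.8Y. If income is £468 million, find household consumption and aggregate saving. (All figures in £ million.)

C = 611.4; S = -143.4

C = 237 + 0.8(468) = 237 + 374.4 = 611.4
S = Y − C = 468 − 611.4 = -143.4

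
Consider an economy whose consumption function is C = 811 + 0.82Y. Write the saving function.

S = -811 + 0.18Y

S = Y − C = Y − (811 + 0.82Y) = -811 + (1 − 0.82)Y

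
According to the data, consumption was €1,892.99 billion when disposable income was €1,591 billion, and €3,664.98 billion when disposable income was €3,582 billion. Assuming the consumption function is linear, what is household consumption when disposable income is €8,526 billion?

C = 8065.14

MPC = (3664.98 − 1892.99)/(3582 − 1591) = 1771.99/1991 = 0.89
a = 1892.99 − 0.89(1591) = 1892.99 − 1415.99 = 477
C = 477 + 0.89(8526) = 477 + 7588.14 = 8065.14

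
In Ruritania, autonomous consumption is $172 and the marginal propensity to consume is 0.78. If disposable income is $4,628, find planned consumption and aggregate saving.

C = 172 + 0.78(4628) = 172 + 3609.84 = 3781.84
S = Y − C = 4628 − 3781.84 = 846.16

C = 3781.84; S = 846.16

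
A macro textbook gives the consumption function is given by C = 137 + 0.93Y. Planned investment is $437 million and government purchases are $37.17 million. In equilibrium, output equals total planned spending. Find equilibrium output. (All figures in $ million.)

Y = C + I + G = 137 + 0.93Y + 437 + 37.17
Y − 0.93Y = 611.17
0.07Y = 611.17, so Y = 611.17/0.07 = 8731

Y = 8731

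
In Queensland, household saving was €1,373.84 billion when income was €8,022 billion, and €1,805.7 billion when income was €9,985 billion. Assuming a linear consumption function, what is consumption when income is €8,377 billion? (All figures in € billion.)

C = 6925.06

MPS = ΔS/ΔY = (1805.7 − 1373.84)/(9985 − 8022) = 431.86/1963 = 0.22
MPC = 1 − MPS = 0.78
Autonomous saving = 1373.84 − 0.22(8022) = -391, so a = 391
C = 391 + 0.78(8377) = 391 + 6534.06 = 6925.06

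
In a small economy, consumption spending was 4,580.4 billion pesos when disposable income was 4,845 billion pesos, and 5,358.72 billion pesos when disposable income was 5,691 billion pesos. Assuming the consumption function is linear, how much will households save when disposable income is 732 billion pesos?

MPC = (5358.72 − 4580.4)/(5691 − 4845) = 778.32/846 = 0.92
a = 4580.4 − 0.92(4845) = 4580.4 − 4457.4 = 123
C = 123 + 0.92(732) = 796.44
S = 732 − 796.44 = -64.44

S = -64.44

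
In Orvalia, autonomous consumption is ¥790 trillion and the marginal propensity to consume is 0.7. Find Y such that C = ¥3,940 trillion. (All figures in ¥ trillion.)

Y = 4500

790 + 0.7Y = 3940
0.7Y = 3150, so Y = 3150/0.7 = 4500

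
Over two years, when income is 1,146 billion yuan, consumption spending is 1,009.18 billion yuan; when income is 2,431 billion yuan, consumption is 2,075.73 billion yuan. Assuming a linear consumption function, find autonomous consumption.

MPC = ΔC/ΔY = (2075.73 − 1009.18)/(2431 − 1146) = 1066.55/1285 = 0.83
a = C − MPC·Y = 1009.18 − 0.83(1146) = 1009.18 − 951.18 = 58

a = 58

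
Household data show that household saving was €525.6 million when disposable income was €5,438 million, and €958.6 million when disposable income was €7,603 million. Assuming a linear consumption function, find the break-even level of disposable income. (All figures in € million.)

Y = 2810

MPS = ΔS/ΔY = (958.6 − 525.6)/(7603 − 5438) = 433/2165 = 0.2
MPC = 1 − MPS = 0.8
From S(5438) = 525.6: −a + 0.2(5438) = 525.6, so a = 1087.6 − 525.6 = 562
Break-even (S = 0): Y = a/MPS = 562/0.2 = 2810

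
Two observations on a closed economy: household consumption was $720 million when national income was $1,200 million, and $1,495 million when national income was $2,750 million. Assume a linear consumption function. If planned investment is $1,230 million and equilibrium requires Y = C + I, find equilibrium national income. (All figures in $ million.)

MPC = (1495 − 720)/(2750 − 1200) = 775/1550 = 0.5
a = 720 − 0.5(1200) = 120
Equilibrium: Y = 120 + 0.5Y + 1230
0.5Y = 1350, so Y = 1350/0.5 = 2700

Y = 2700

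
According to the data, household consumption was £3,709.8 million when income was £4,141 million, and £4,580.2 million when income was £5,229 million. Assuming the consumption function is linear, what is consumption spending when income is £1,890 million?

C = 1909

MPC = (4580.2 − 3709.8)/(5229 − 4141) = 870.4/1088 = 0.8
a = 3709.8 − 0.8(4141) = 3709.8 − 3312.8 = 397
C = 397 + 0.8(1890) = 397 + 1512 = 1909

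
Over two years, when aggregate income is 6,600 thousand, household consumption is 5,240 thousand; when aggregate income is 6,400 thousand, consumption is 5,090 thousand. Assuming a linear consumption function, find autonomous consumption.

MPC = ΔC/ΔY = (5240 − 5090)/(6600 − 6400) = 150/200 = 0.75
a = C − MPC·Y = 5090 − 0.75(6400) = 5090 − 4800 = 290

a = 290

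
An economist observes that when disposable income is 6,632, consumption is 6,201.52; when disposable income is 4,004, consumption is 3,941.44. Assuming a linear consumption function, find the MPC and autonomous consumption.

MPC = 0.86; a = 498

MPC = ΔC/ΔY = (6201.52 − 3941.44)/(6632 − 4004) = 2260.08/2628 = 0.86
a = C − MPC·Y = 3941.44 − 0.86(4004) = 3941.44 − 3443.44 = 498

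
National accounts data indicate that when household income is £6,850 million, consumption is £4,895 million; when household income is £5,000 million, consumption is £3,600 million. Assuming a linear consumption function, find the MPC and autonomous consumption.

MPC = ΔC/ΔY = (4895 − 3600)/(6850 − 5000) = 1295/1850 = 0.7
a = C − MPC·Y = 3600 − 0.7(5000) = 3600 − 3500 = 100

MPC = 0.7; a = 100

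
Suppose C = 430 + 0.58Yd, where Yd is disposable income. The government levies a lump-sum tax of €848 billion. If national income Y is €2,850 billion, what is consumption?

Yd = Y − T = 2850 − 848 = 2002
C = 430 + 0.58(2002) = 430 + 1161.16 = 1591.16

C = 1591.16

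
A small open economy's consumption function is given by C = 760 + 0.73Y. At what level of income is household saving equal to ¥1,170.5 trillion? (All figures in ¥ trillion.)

Y = 7150

S = Y − C = -760 + 0.27Y
-760 + 0.27Y = 1170.5, so 0.27Y = 1930.5 and Y = 7150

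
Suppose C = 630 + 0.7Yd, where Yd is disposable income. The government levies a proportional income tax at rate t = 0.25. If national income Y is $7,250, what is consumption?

Yd = (1 − 0.25)(7250) = 0.75(7250) = 5437.5
C = 630 + 0.7(5437.5) = 630 + 3806.25 = 4436.25

C = 4436.25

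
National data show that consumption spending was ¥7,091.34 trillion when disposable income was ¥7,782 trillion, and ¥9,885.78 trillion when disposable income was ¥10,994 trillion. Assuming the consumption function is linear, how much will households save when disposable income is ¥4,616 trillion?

MPC = (9885.78 − 7091.34)/(10994 − 7782) = 2794.44/3212 = 0.87
a = 7091.34 − 0.87(7782) = 7091.34 − 6770.34 = 321
C = 321 + 0.87(4616) = 4336.92
S = 4616 − 4336.92 = 279.08

S = 279.08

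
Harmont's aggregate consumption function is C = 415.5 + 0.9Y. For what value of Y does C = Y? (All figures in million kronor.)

At break-even, C = Y: 415.5 + 0.9Y = Y
0.1Y = 415.5, so Y = 415.5/0.1 = 4155

Y = 4155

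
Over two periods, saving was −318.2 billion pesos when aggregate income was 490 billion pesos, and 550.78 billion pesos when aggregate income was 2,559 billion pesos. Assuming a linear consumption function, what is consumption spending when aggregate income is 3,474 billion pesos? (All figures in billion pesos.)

MPS = ΔS/ΔY = (550.78 − (-318.2))/(2559 − 490) = 868.98/2069 = 0.42
MPC = 1 − MPS = 0.58
Autonomous saving = -318.2 − 0.42(490) = -524, so a = 524
C = 524 + 0.58(3474) = 524 + 2014.92 = 2538.92

C = 2538.92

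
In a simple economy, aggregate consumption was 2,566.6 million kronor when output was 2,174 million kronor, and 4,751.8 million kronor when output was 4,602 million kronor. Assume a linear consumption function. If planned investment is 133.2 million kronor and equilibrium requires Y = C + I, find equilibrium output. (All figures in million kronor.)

MPC = (4751.8 − 2566.6)/(4602 − 2174) = 2185.2/2428 = 0.9
a = 2566.6 − 0.9(2174) = 610
Equilibrium: Y = 610 + 0.9Y + 133.2
0.1Y = 743.2, so Y = 743.2/0.1 = 7432

Y = 7432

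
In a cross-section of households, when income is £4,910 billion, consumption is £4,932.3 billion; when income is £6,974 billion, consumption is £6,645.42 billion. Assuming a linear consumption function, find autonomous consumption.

MPC = ΔC/ΔY = (6645.42 − 4932.3)/(6974 − 4910) = 1713.12/2064 = 0.83
a = C − MPC·Y = 4932.3 − 0.83(4910) = 4932.3 − 4075.3 = 857

a = 857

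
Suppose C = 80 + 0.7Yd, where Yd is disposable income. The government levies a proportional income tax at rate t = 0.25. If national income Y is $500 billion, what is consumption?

C = 342.5

Yd = (1 − 0.25)(500) = 0.75(500) = 375
C = 80 + 0.7(375) = 80 + 262.5 = 342.5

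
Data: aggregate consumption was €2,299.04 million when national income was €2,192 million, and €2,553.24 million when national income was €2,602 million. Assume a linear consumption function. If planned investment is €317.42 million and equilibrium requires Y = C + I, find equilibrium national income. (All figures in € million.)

MPC = (2553.24 − 2299.04)/(2602 − 2192) = 254.2/410 = 0.62
a = 2299.04 − 0.62(2192) = 940
Equilibrium: Y = 940 + 0.62Y + 317.42
0.38Y = 1257.42, so Y = 1257.42/0.38 = 3309

Y = 3309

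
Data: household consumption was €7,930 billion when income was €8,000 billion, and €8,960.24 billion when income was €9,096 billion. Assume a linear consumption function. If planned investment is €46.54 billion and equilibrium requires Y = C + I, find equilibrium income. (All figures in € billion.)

MPC = (8960.24 − 7930)/(9096 − 8000) = 1030.24/1096 = 0.94
a = 7930 − 0.94(8000) = 410
Equilibrium: Y = 410 + 0.94Y + 46.54
0.06Y = 456.54, so Y = 456.54/0.06 = 7609

Y = 7609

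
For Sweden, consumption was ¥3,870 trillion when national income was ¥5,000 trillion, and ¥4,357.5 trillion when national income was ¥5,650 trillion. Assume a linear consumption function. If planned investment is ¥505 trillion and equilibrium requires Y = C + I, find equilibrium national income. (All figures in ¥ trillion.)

MPC = (4357.5 − 3870)/(5650 − 5000) = 487.5/650 = 0.75
a = 3870 − 0.75(5000) = 120
Equilibrium: Y = 120 + 0.75Y + 505
0.25Y = 625, so Y = 625/0.25 = 2500

Y = 2500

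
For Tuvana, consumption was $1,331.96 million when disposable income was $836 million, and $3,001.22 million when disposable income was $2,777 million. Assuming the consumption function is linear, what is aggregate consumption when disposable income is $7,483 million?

C = 7048.38

MPC = (3001.22 − 1331.96)/(2777 − 836) = 1669.26/1941 = 0.86
a = 1331.96 − 0.86(836) = 1331.96 − 718.96 = 613
C = 613 + 0.86(7483) = 613 + 6435.38 = 7048.38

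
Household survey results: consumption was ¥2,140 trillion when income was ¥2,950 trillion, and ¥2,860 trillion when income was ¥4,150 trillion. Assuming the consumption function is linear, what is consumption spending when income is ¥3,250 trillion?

MPC = (2860 − 2140)/(4150 − 2950) = 720/1200 = 0.6
a = 2140 − 0.6(2950) = 2140 − 1770 = 370
C = 370 + 0.6(3250) = 370 + 1950 = 2320

C = 2320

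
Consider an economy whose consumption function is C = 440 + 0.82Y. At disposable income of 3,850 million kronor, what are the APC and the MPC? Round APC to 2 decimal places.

APC = 0.93; MPC = 0.82

MPC = 0.82 (the slope of the consumption function)
C = 440 + 0.82(3850) = 3597, so APC = 3597/3850 = 0.93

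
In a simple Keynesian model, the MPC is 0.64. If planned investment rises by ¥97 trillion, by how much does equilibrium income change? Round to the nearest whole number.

The multiplier is 1/(1 − MPC) = 1/0.36.
ΔY = 97/0.36 = 269.44 ≈ 269

ΔY ≈ 269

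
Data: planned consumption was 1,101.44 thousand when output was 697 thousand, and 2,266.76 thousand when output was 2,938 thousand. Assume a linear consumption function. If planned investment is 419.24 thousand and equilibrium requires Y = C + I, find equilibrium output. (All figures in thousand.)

Y = 2413

MPC = (2266.76 − 1101.44)/(2938 − 697) = 1165.32/2241 = 0.52
a = 1101.44 − 0.52(697) = 739
Equilibrium: Y = 739 + 0.52Y + 419.24
0.48Y = 1158.24, so Y = 1158.24/0.48 = 2413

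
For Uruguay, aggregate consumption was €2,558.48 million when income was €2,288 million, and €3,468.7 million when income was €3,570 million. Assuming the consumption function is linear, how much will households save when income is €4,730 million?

S = 437.7

MPC = (3468.7 − 2558.48)/(3570 − 2288) = 910.22/1282 = 0.71
a = 2558.48 − 0.71(2288) = 2558.48 − 1624.48 = 934
C = 934 + 0.71(4730) = 4292.3
S = 4730 − 4292.3 = 437.7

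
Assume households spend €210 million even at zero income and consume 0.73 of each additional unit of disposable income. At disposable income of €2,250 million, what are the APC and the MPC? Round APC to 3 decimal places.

APC = 0.823; MPC = 0.73

MPC = 0.73 (the slope of the consumption function)
C = 210 + 0.73(2250) = 1852.5, so APC = 1852.5/2250 = 0.823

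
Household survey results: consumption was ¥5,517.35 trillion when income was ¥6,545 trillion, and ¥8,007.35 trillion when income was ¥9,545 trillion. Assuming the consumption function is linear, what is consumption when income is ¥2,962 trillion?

C = 2543.46

MPC = (8007.35 − 5517.35)/(9545 − 6545) = 2490/3000 = 0.83
a = 5517.35 − 0.83(6545) = 5517.35 − 5432.35 = 85
C = 85 + 0.83(2962) = 85 + 2458.46 = 2543.46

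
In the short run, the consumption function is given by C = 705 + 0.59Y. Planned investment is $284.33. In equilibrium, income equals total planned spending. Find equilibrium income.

Y = C + I = 705 + 0.59Y + 284.33
Y − 0.59Y = 989.33
0.41Y = 989.33, so Y = 989.33/0.41 = 2413

Y = 2413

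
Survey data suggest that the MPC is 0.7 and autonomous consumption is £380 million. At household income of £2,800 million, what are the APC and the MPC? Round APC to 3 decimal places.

APC = 0.836; MPC = 0.7

MPC = 0.7 (the slope of the consumption function)
C = 380 + 0.7(2800) = 2340, so APC = 2340/2800 = 0.836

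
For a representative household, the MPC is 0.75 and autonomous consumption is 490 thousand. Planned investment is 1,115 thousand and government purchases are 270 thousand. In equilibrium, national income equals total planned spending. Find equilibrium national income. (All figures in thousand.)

Y = C + I + G = 490 + 0.75Y + 1115 + 270
Y − 0.75Y = 1875
0.25Y = 1875, so Y = 1875/0.25 = 7500

Y = 7500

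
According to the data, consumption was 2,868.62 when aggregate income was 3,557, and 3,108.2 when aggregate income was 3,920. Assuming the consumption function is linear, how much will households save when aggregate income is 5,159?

MPC = (3108.2 − 2868.62)/(3920 − 3557) = 239.58/363 = 0.66
a = 2868.62 − 0.66(3557) = 2868.62 − 2347.62 = 521
C = 521 + 0.66(5159) = 3925.94
S = 5159 − 3925.94 = 1233.06

S = 1233.06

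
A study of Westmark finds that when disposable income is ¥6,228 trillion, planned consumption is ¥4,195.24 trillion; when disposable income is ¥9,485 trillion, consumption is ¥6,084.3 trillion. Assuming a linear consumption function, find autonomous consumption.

a = 583

MPC = ΔC/ΔY = (6084.3 − 4195.24)/(9485 − 6228) = 1889.06/3257 = 0.58
a = C − MPC·Y = 4195.24 − 0.58(6228) = 4195.24 − 3612.24 = 583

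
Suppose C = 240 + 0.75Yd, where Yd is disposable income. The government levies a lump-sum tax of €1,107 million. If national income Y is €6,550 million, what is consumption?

Yd = Y − T = 6550 − 1107 = 5443
C = 240 + 0.75(5443) = 240 + 4082.25 = 4322.25

C = 4322.25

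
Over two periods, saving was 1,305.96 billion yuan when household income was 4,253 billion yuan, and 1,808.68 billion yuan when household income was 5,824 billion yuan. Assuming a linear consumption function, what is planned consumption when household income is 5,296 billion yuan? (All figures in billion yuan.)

MPS = ΔS/ΔY = (1808.68 − 1305.96)/(5824 − 4253) = 502.72/1571 = 0.32
MPC = 1 − MPS = 0.68
Autonomous saving = 1305.96 − 0.32(4253) = -55, so a = 55
C = 55 + 0.68(5296) = 55 + 3601.28 = 3656.28

C = 3656.28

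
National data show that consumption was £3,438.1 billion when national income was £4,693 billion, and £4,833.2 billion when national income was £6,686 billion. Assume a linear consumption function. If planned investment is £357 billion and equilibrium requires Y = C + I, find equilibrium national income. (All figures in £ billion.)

MPC = (4833.2 − 3438.1)/(6686 − 4693) = 1395.1/1993 = 0.7
a = 3438.1 − 0.7(4693) = 153
Equilibrium: Y = 153 + 0.7Y + 357
0.3Y = 510, so Y = 510/0.3 = 1700

Y = 1700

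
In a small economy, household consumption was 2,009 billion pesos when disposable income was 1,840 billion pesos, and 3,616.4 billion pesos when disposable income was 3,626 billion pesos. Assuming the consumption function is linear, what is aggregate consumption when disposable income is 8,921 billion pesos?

C = 8381.9

MPC = (3616.4 − 2009)/(3626 − 1840) = 1607.4/1786 = 0.9
a = 2009 − 0.9(1840) = 2009 − 1656 = 353
C = 353 + 0.9(8921) = 353 + 8028.9 = 8381.9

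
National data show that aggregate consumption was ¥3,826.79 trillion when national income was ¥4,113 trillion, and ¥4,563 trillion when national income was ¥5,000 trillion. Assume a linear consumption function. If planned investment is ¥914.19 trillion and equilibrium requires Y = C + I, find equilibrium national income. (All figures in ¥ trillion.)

Y = 7807

MPC = (4563 − 3826.79)/(5000 − 4113) = 736.21/887 = 0.83
a = 3826.79 − 0.83(4113) = 413
Equilibrium: Y = 413 + 0.83Y + 914.19
0.17Y = 1327.19, so Y = 1327.19/0.17 = 7807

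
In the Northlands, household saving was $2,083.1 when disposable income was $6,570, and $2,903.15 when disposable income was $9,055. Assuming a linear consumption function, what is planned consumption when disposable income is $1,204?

MPS = ΔS/ΔY = (2903.15 − 2083.1)/(9055 − 6570) = 820.05/2485 = 0.33
MPC = 1 − MPS = 0.67
Autonomous saving = 2083.1 − 0.33(6570) = -85, so a = 85
C = 85 + 0.67(1204) = 85 + 806.68 = 891.68

C = 891.68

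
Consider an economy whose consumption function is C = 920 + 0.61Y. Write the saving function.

S = -920 + 0.39Y

S = Y − C = Y − (920 + 0.61Y) = -920 + (1 − 0.61)Y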